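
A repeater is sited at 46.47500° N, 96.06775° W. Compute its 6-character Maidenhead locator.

Shift to the Maidenhead origin (180°W, 90°S): lon 83.9322, lat 136.4750.
Field: 83.9322/20 → 4 → E, 136.4750/10 → 13 → N; chars EN.
Square: 3.9322/2 → 1, 6.4750/1 → 6; chars 16.
Subsquare: 1.9322/0.0833333 → 23 → x, 0.4750/0.0416667 → 11 → l; chars xl.

EN16xl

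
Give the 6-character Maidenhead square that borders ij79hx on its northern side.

IK70ha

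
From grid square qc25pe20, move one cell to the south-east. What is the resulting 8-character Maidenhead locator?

QC25pd39

Longitude extended square 2; +1 → 3.
Latitude extended square 0; −1 → -1, wraps to 9, carry into subsquare.
Latitude subsquare e = 4; −1 → 3 = d.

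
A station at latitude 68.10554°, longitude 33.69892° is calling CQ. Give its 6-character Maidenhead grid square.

Offset from 180°W / 90°S: lon 213.6989°, lat 158.1055°.
Field: lon ⌊213.6989/20⌋ = 10 → K; lat ⌊158.1055/10⌋ = 15 → P.
Square: lon ⌊13.6989/2⌋ = 6; lat ⌊8.1055/1⌋ = 8.
Subsquare: lon ⌊1.6989/0.0833333⌋ = 20 → u; lat ⌊0.1055/0.0416667⌋ = 2 → c.

KP68uc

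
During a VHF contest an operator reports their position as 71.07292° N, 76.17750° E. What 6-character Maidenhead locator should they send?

Shift to the Maidenhead origin (180°W, 90°S): lon 256.1775, lat 161.0729.
Field (20°×10°, letters A–R): lon ⌊256.1775/20⌋ = 12 → M; lat ⌊161.0729/10⌋ = 16 → Q.
Square (2°×1°, digits 0–9): lon ⌊16.1775/2⌋ = 8; lat ⌊1.0729/1⌋ = 1.
Subsquare (5′×2.5′, letters a–x): lon ⌊0.1775/0.0833333⌋ = 2 → c; lat ⌊0.0729/0.0416667⌋ = 1 → b.

MQ81cb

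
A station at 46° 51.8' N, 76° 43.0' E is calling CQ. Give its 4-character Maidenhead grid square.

MN86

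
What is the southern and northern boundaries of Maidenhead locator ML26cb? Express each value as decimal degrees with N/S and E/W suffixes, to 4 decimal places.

Field M=12, L=11: +12·20° lon, +11·10° lat → SW at lon 60°, lat 20°.
Square 2, 6: +2·2° lon, +6·1° lat → SW at lon 64°, lat 26°.
Subsquare c=2, b=1: +2·0.0833333° lon, +1·0.0416667° lat → SW at lon 64.1667°, lat 26.0417°.
Cell spans 0.0833333° lon × 0.0416667° lat.
south 26.0417° N, north 26.0833° N.

26.0417° N, 26.0833° N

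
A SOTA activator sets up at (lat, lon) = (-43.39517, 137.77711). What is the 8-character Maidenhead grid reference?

Shift to the Maidenhead origin (180°W, 90°S): lon 317.77711, lat 46.60483.
Field: 317.77711/20 → 15 → P, 46.60483/10 → 4 → E; chars PE.
Square: 17.77711/2 → 8, 6.60483/1 → 6; chars 86.
Subsquare: 1.77711/0.0833333 → 21 → v, 0.60483/0.0416667 → 14 → o; chars vo.
Extended square: 0.02711/0.00833333 → 3, 0.02150/0.00416667 → 5; chars 35.

PE86vo35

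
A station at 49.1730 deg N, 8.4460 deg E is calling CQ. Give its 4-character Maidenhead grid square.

JN49

Shift to the Maidenhead origin (180°W, 90°S): lon 188.45, lat 139.17.
Field: lon ⌊188.45/20⌋ = 9 → J; lat ⌊139.17/10⌋ = 13 → N.
Square: lon ⌊8.45/2⌋ = 4; lat ⌊9.17/1⌋ = 9.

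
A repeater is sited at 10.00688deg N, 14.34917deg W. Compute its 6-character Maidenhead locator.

IK20ta

Shift to the Maidenhead origin (180°W, 90°S): lon 165.6508, lat 100.0069.
Field: lon ⌊165.6508/20⌋ = 8 → I; lat ⌊100.0069/10⌋ = 10 → K.
Square: lon ⌊5.6508/2⌋ = 2; lat ⌊0.0069/1⌋ = 0.
Subsquare: lon ⌊1.6508/0.0833333⌋ = 19 → t; lat ⌊0.0069/0.0416667⌋ = 0 → a.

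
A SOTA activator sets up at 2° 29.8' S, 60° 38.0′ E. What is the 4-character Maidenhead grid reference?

Offset from 180°W / 90°S: lon 240.63°, lat 87.50°.
Field: 240.63/20 → 12 → M, 87.50/10 → 8 → I; chars MI.
Square: 0.63/2 → 0, 7.50/1 → 7; chars 07.

MI07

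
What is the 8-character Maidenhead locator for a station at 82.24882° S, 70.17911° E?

MA57cs10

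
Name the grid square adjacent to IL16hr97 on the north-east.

IL16ir08

Longitude extended square 9; +1 → 10, wraps to 0, carry into subsquare.
Longitude subsquare h = 7; +1 → 8 = i.
Latitude extended square 7; +1 → 8.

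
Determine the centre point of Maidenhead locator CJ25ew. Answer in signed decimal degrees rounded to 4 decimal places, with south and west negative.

5.9375, -135.6250

Field C=2, J=9: +2·20° lon, +9·10° lat → SW at lon -140°, lat 0°.
Square 2, 5: +2·2° lon, +5·1° lat → SW at lon -136°, lat 5°.
Subsquare e=4, w=22: +4·0.0833333° lon, +22·0.0416667° lat → SW at lon -135.667°, lat 5.91667°.
Cell spans 0.0833333° lon × 0.0416667° lat. Centre is SW corner plus half of each.
latitude 5.9375, longitude -135.6250.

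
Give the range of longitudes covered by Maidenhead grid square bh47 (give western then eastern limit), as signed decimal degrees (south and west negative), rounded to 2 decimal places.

Field B=1, H=7: +1·20° lon, +7·10° lat → SW at lon -160°, lat -20°.
Square 4, 7: +4·2° lon, +7·1° lat → SW at lon -152°, lat -13°.
Cell spans 2° lon × 1° lat.
west -152.00, east -150.00.

-152.00, -150.00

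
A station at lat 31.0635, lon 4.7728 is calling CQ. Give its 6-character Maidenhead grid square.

Shift to the Maidenhead origin (180°W, 90°S): lon 184.7728, lat 121.0635.
Field: 184.7728/20 → 9 → J, 121.0635/10 → 12 → M; chars JM.
Square: 4.7728/2 → 2, 1.0635/1 → 1; chars 21.
Subsquare: 0.7728/0.0833333 → 9 → j, 0.0635/0.0416667 → 1 → b; chars jb.

JM21jb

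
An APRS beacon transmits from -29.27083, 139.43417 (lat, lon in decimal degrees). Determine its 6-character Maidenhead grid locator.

PG90rr

Offset from 180°W / 90°S: lon 319.4342°, lat 60.7292°.
Field: 319.4342/20 → 15 → P, 60.7292/10 → 6 → G; chars PG.
Square: 19.4342/2 → 9, 0.7292/1 → 0; chars 90.
Subsquare: 1.4342/0.0833333 → 17 → r, 0.7292/0.0416667 → 17 → r; chars rr.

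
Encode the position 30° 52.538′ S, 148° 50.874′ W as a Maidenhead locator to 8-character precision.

BF59nc89

Shift to the Maidenhead origin (180°W, 90°S): lon 31.15210, lat 59.12437.
Field: 31.15210/20 → 1 → B, 59.12437/10 → 5 → F; chars BF.
Square: 11.15210/2 → 5, 9.12437/1 → 9; chars 59.
Subsquare: 1.15210/0.0833333 → 13 → n, 0.12437/0.0416667 → 2 → c; chars nc.
Extended square: 0.06877/0.00833333 → 8, 0.04103/0.00416667 → 9; chars 89.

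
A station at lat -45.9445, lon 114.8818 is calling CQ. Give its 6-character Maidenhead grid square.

OE74kb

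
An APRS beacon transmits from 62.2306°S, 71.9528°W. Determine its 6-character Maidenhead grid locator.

FC47as

Offset from 180°W / 90°S: lon 108.0472°, lat 27.7694°.
Field: lon ⌊108.0472/20⌋ = 5 → F; lat ⌊27.7694/10⌋ = 2 → C.
Square: lon ⌊8.0472/2⌋ = 4; lat ⌊7.7694/1⌋ = 7.
Subsquare: lon ⌊0.0472/0.0833333⌋ = 0 → a; lat ⌊0.7694/0.0416667⌋ = 18 → s.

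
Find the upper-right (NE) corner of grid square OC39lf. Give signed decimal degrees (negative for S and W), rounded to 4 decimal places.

-60.7500, 107.0000

Field O=14, C=2: +14·20° lon, +2·10° lat → SW at lon 100°, lat -70°.
Square 3, 9: +3·2° lon, +9·1° lat → SW at lon 106°, lat -61°.
Subsquare l=11, f=5: +11·0.0833333° lon, +5·0.0416667° lat → SW at lon 106.917°, lat -60.7917°.
Cell spans 0.0833333° lon × 0.0416667° lat. NE corner is SW corner plus one full cell.
latitude -60.7500, longitude 107.0000.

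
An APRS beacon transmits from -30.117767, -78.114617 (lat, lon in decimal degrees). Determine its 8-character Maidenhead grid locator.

FF09wv61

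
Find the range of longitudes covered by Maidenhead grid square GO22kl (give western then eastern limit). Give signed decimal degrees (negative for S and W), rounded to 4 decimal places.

-55.1667, -55.0833

Field G=6, O=14: +6·20° lon, +14·10° lat → SW at lon -60°, lat 50°.
Square 2, 2: +2·2° lon, +2·1° lat → SW at lon -56°, lat 52°.
Subsquare k=10, l=11: +10·0.0833333° lon, +11·0.0416667° lat → SW at lon -55.1667°, lat 52.4583°.
Cell spans 0.0833333° lon × 0.0416667° lat.
west -55.1667, east -55.0833.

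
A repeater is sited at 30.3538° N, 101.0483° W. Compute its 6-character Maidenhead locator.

Shift to the Maidenhead origin (180°W, 90°S): lon 78.9517, lat 120.3538.
Field: lon ⌊78.9517/20⌋ = 3 → D; lat ⌊120.3538/10⌋ = 12 → M.
Square: lon ⌊18.9517/2⌋ = 9; lat ⌊0.3538/1⌋ = 0.
Subsquare: lon ⌊0.9517/0.0833333⌋ = 11 → l; lat ⌊0.3538/0.0416667⌋ = 8 → i.

DM90li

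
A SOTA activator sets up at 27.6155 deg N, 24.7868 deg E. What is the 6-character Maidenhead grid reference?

Shift to the Maidenhead origin (180°W, 90°S): lon 204.7868, lat 117.6155.
Field (20°×10°, letters A–R): lon ⌊204.7868/20⌋ = 10 → K; lat ⌊117.6155/10⌋ = 11 → L.
Square (2°×1°, digits 0–9): lon ⌊4.7868/2⌋ = 2; lat ⌊7.6155/1⌋ = 7.
Subsquare (5′×2.5′, letters a–x): lon ⌊0.7868/0.0833333⌋ = 9 → j; lat ⌊0.6155/0.0416667⌋ = 14 → o.

KL27jo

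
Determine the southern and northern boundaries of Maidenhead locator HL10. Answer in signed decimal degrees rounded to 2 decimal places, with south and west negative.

Field H=7, L=11: +7·20° lon, +11·10° lat → SW at lon -40°, lat 20°.
Square 1, 0: +1·2° lon, +0·1° lat → SW at lon -38°, lat 20°.
Cell spans 2° lon × 1° lat.
south 20.00, north 21.00.

20.00, 21.00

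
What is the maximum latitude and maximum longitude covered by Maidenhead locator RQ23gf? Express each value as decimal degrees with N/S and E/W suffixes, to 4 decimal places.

Field R=17, Q=16: +17·20° lon, +16·10° lat → SW at lon 160°, lat 70°.
Square 2, 3: +2·2° lon, +3·1° lat → SW at lon 164°, lat 73°.
Subsquare g=6, f=5: +6·0.0833333° lon, +5·0.0416667° lat → SW at lon 164.5°, lat 73.2083°.
Cell spans 0.0833333° lon × 0.0416667° lat. NE corner is SW corner plus one full cell.
latitude 73.2500° N, longitude 164.5833° E.

73.2500° N, 164.5833° E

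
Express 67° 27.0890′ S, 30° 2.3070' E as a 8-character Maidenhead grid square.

Add 180° to longitude and 90° to latitude: 210.03845, 22.54852.
Field (20°×10°, letters A–R): lon ⌊210.03845/20⌋ = 10 → K; lat ⌊22.54852/10⌋ = 2 → C.
Square (2°×1°, digits 0–9): lon ⌊10.03845/2⌋ = 5; lat ⌊2.54852/1⌋ = 2.
Subsquare (5′×2.5′, letters a–x): lon ⌊0.03845/0.0833333⌋ = 0 → a; lat ⌊0.54852/0.0416667⌋ = 13 → n.
Extended square (30″×15″, digits 0–9): lon ⌊0.03845/0.00833333⌋ = 4; lat ⌊0.00685/0.00416667⌋ = 1.

KC52an41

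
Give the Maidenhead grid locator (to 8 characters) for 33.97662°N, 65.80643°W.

Add 180° to longitude and 90° to latitude: 114.19357, 123.97662.
Field (20°×10°, letters A–R): 114.19357/20 → 5 → F, 123.97662/10 → 12 → M; chars FM.
Square (2°×1°, digits 0–9): 14.19357/2 → 7, 3.97662/1 → 3; chars 73.
Subsquare (5′×2.5′, letters a–x): 0.19357/0.0833333 → 2 → c, 0.97662/0.0416667 → 23 → x; chars cx.
Extended square (30″×15″, digits 0–9): 0.02690/0.00833333 → 3, 0.01829/0.00416667 → 4; chars 34.

FM73cx34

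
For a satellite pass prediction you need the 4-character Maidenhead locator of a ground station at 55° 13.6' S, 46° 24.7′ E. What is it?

Shift to the Maidenhead origin (180°W, 90°S): lon 226.41, lat 34.77.
Field: 226.41/20 → 11 → L, 34.77/10 → 3 → D; chars LD.
Square: 6.41/2 → 3, 4.77/1 → 4; chars 34.

LD34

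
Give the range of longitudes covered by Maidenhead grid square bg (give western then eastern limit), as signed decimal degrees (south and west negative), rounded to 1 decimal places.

Field B=1, G=6: +1·20° lon, +6·10° lat → SW at lon -160°, lat -30°.
Cell spans 20° lon × 10° lat.
west -160.0, east -140.0.

-160.0, -140.0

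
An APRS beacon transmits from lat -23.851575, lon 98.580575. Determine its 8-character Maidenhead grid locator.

NG96gd95

Shift to the Maidenhead origin (180°W, 90°S): lon 278.58058, lat 66.14843.
Field (20°×10°, letters A–R): lon ⌊278.58058/20⌋ = 13 → N; lat ⌊66.14843/10⌋ = 6 → G.
Square (2°×1°, digits 0–9): lon ⌊18.58058/2⌋ = 9; lat ⌊6.14843/1⌋ = 6.
Subsquare (5′×2.5′, letters a–x): lon ⌊0.58058/0.0833333⌋ = 6 → g; lat ⌊0.14843/0.0416667⌋ = 3 → d.
Extended square (30″×15″, digits 0–9): lon ⌊0.08058/0.00833333⌋ = 9; lat ⌊0.02343/0.00416667⌋ = 5.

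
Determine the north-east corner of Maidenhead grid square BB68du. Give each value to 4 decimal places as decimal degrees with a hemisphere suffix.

Field B=1, B=1: +1·20° lon, +1·10° lat → SW at lon -160°, lat -80°.
Square 6, 8: +6·2° lon, +8·1° lat → SW at lon -148°, lat -72°.
Subsquare d=3, u=20: +3·0.0833333° lon, +20·0.0416667° lat → SW at lon -147.75°, lat -71.1667°.
Cell spans 0.0833333° lon × 0.0416667° lat. NE corner is SW corner plus one full cell.
latitude 71.1250° S, longitude 147.6667° W.

71.1250° S, 147.6667° W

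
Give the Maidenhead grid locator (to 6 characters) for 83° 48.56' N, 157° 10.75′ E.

QR83ot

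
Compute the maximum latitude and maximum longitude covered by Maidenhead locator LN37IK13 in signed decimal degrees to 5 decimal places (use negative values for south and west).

47.43333, 46.68333

Field L=11, N=13: +11·20° lon, +13·10° lat → SW at lon 40°, lat 40°.
Square 3, 7: +3·2° lon, +7·1° lat → SW at lon 46°, lat 47°.
Subsquare i=8, k=10: +8·0.0833333° lon, +10·0.0416667° lat → SW at lon 46.6667°, lat 47.4167°.
Extended square 1, 3: +1·0.00833333° lon, +3·0.00416667° lat → SW at lon 46.675°, lat 47.4292°.
Cell spans 0.00833333° lon × 0.00416667° lat. NE corner is SW corner plus one full cell.
latitude 47.43333, longitude 46.68333.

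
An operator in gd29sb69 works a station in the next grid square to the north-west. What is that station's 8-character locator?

Longitude extended square 6; −1 → 5.
Latitude extended square 9; +1 → 10, wraps to 0, carry into subsquare.
Latitude subsquare b = 1; +1 → 2 = c.

GD29sc50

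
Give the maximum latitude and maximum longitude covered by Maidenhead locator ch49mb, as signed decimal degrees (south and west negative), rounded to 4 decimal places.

-10.9167, -130.9167

Field C=2, H=7: +2·20° lon, +7·10° lat → SW at lon -140°, lat -20°.
Square 4, 9: +4·2° lon, +9·1° lat → SW at lon -132°, lat -11°.
Subsquare m=12, b=1: +12·0.0833333° lon, +1·0.0416667° lat → SW at lon -131°, lat -10.9583°.
Cell spans 0.0833333° lon × 0.0416667° lat. NE corner is SW corner plus one full cell.
latitude -10.9167, longitude -130.9167.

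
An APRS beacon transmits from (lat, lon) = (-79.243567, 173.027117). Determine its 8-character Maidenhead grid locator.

RB60ms31

Add 180° to longitude and 90° to latitude: 353.02712, 10.75643.
Field: lon ⌊353.02712/20⌋ = 17 → R; lat ⌊10.75643/10⌋ = 1 → B.
Square: lon ⌊13.02712/2⌋ = 6; lat ⌊0.75643/1⌋ = 0.
Subsquare: lon ⌊1.02712/0.0833333⌋ = 12 → m; lat ⌊0.75643/0.0416667⌋ = 18 → s.
Extended square: lon ⌊0.02712/0.00833333⌋ = 3; lat ⌊0.00643/0.00416667⌋ = 1.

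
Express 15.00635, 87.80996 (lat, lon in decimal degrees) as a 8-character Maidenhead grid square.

Offset from 180°W / 90°S: lon 267.80996°, lat 105.00635°.
Field (20°×10°, letters A–R): 267.80996/20 → 13 → N, 105.00635/10 → 10 → K; chars NK.
Square (2°×1°, digits 0–9): 7.80996/2 → 3, 5.00635/1 → 5; chars 35.
Subsquare (5′×2.5′, letters a–x): 1.80996/0.0833333 → 21 → v, 0.00635/0.0416667 → 0 → a; chars va.
Extended square (30″×15″, digits 0–9): 0.05996/0.00833333 → 7, 0.00635/0.00416667 → 1; chars 71.

NK35va71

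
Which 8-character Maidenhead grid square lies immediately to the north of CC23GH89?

CC23gi80

Latitude extended square 9; +1 → 10, wraps to 0, carry into subsquare.
Latitude subsquare h = 7; +1 → 8 = i.
The longitude characters are unchanged.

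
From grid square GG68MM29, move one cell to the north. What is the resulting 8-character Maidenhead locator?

Latitude extended square 9; +1 → 10, wraps to 0, carry into subsquare.
Latitude subsquare m = 12; +1 → 13 = n.
The longitude characters are unchanged.

GG68mn20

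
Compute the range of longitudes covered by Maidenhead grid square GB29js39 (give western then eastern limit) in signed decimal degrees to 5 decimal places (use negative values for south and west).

-55.22500, -55.21667

Field G=6, B=1: +6·20° lon, +1·10° lat → SW at lon -60°, lat -80°.
Square 2, 9: +2·2° lon, +9·1° lat → SW at lon -56°, lat -71°.
Subsquare j=9, s=18: +9·0.0833333° lon, +18·0.0416667° lat → SW at lon -55.25°, lat -70.25°.
Extended square 3, 9: +3·0.00833333° lon, +9·0.00416667° lat → SW at lon -55.225°, lat -70.2125°.
Cell spans 0.00833333° lon × 0.00416667° lat.
west -55.22500, east -55.21667.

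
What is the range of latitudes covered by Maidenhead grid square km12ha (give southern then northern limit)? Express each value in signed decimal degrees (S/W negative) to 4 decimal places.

32.0000, 32.0417

Field K=10, M=12: +10·20° lon, +12·10° lat → SW at lon 20°, lat 30°.
Square 1, 2: +1·2° lon, +2·1° lat → SW at lon 22°, lat 32°.
Subsquare h=7, a=0: +7·0.0833333° lon, +0·0.0416667° lat → SW at lon 22.5833°, lat 32°.
Cell spans 0.0833333° lon × 0.0416667° lat.
south 32.0000, north 32.0417.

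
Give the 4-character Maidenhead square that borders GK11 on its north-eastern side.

Longitude square 1; +1 → 2.
Latitude square 1; +1 → 2.

GK22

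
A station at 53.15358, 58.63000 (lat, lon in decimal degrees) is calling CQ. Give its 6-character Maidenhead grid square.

LO93hd

Shift to the Maidenhead origin (180°W, 90°S): lon 238.6300, lat 143.1536.
Field: 238.6300/20 → 11 → L, 143.1536/10 → 14 → O; chars LO.
Square: 18.6300/2 → 9, 3.1536/1 → 3; chars 93.
Subsquare: 0.6300/0.0833333 → 7 → h, 0.1536/0.0416667 → 3 → d; chars hd.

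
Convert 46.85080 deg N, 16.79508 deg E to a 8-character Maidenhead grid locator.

JN86ju54

Add 180° to longitude and 90° to latitude: 196.79508, 136.85080.
Field: 196.79508/20 → 9 → J, 136.85080/10 → 13 → N; chars JN.
Square: 16.79508/2 → 8, 6.85080/1 → 6; chars 86.
Subsquare: 0.79508/0.0833333 → 9 → j, 0.85080/0.0416667 → 20 → u; chars ju.
Extended square: 0.04508/0.00833333 → 5, 0.01747/0.00416667 → 4; chars 54.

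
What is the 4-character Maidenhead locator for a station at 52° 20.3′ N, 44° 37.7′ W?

Offset from 180°W / 90°S: lon 135.37°, lat 142.34°.
Field (20°×10°, letters A–R): lon ⌊135.37/20⌋ = 6 → G; lat ⌊142.34/10⌋ = 14 → O.
Square (2°×1°, digits 0–9): lon ⌊15.37/2⌋ = 7; lat ⌊2.34/1⌋ = 2.

GO72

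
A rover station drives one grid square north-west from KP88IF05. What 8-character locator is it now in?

Longitude extended square 0; −1 → -1, wraps to 9, carry into subsquare.
Longitude subsquare i = 8; −1 → 7 = h.
Latitude extended square 5; +1 → 6.

KP88hf96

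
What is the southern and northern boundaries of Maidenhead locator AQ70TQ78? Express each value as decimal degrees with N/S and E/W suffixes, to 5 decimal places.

Field A=0, Q=16: +0·20° lon, +16·10° lat → SW at lon -180°, lat 70°.
Square 7, 0: +7·2° lon, +0·1° lat → SW at lon -166°, lat 70°.
Subsquare t=19, q=16: +19·0.0833333° lon, +16·0.0416667° lat → SW at lon -164.417°, lat 70.6667°.
Extended square 7, 8: +7·0.00833333° lon, +8·0.00416667° lat → SW at lon -164.358°, lat 70.7°.
Cell spans 0.00833333° lon × 0.00416667° lat.
south 70.70000° N, north 70.70417° N.

70.70000° N, 70.70417° N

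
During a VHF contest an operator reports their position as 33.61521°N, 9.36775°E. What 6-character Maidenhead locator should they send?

JM43qo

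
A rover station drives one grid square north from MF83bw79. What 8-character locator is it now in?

MF83bx70

Latitude extended square 9; +1 → 10, wraps to 0, carry into subsquare.
Latitude subsquare w = 22; +1 → 23 = x.
The longitude characters are unchanged.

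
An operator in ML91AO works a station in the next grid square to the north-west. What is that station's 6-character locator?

Longitude subsquare a = 0; −1 → -1, wraps to 23 = x, carry into square.
Longitude square 9; −1 → 8.
Latitude subsquare o = 14; +1 → 15 = p.

ML81xp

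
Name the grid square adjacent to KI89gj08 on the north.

KI89gj09

Latitude extended square 8; +1 → 9.
The longitude characters are unchanged.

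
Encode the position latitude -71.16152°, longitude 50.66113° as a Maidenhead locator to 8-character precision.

Offset from 180°W / 90°S: lon 230.66113°, lat 18.83848°.
Field (20°×10°, letters A–R): 230.66113/20 → 11 → L, 18.83848/10 → 1 → B; chars LB.
Square (2°×1°, digits 0–9): 10.66113/2 → 5, 8.83848/1 → 8; chars 58.
Subsquare (5′×2.5′, letters a–x): 0.66113/0.0833333 → 7 → h, 0.83848/0.0416667 → 20 → u; chars hu.
Extended square (30″×15″, digits 0–9): 0.07780/0.00833333 → 9, 0.00515/0.00416667 → 1; chars 91.

LB58hu91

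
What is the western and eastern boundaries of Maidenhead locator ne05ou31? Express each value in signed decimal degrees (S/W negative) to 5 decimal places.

81.19167, 81.20000

Field N=13, E=4: +13·20° lon, +4·10° lat → SW at lon 80°, lat -50°.
Square 0, 5: +0·2° lon, +5·1° lat → SW at lon 80°, lat -45°.
Subsquare o=14, u=20: +14·0.0833333° lon, +20·0.0416667° lat → SW at lon 81.1667°, lat -44.1667°.
Extended square 3, 1: +3·0.00833333° lon, +1·0.00416667° lat → SW at lon 81.1917°, lat -44.1625°.
Cell spans 0.00833333° lon × 0.00416667° lat.
west 81.19167, east 81.20000.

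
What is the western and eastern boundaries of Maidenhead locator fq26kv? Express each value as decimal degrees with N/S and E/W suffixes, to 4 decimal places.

75.1667° W, 75.0833° W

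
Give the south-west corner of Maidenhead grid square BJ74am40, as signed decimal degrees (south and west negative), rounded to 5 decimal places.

4.50000, -145.96667

Field B=1, J=9: +1·20° lon, +9·10° lat → SW at lon -160°, lat 0°.
Square 7, 4: +7·2° lon, +4·1° lat → SW at lon -146°, lat 4°.
Subsquare a=0, m=12: +0·0.0833333° lon, +12·0.0416667° lat → SW at lon -146°, lat 4.5°.
Extended square 4, 0: +4·0.00833333° lon, +0·0.00416667° lat → SW at lon -145.967°, lat 4.5°.
latitude 4.50000, longitude -145.96667.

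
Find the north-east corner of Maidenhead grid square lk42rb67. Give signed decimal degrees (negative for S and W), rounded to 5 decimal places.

Field L=11, K=10: +11·20° lon, +10·10° lat → SW at lon 40°, lat 10°.
Square 4, 2: +4·2° lon, +2·1° lat → SW at lon 48°, lat 12°.
Subsquare r=17, b=1: +17·0.0833333° lon, +1·0.0416667° lat → SW at lon 49.4167°, lat 12.0417°.
Extended square 6, 7: +6·0.00833333° lon, +7·0.00416667° lat → SW at lon 49.4667°, lat 12.0708°.
Cell spans 0.00833333° lon × 0.00416667° lat. NE corner is SW corner plus one full cell.
latitude 12.07500, longitude 49.47500.

12.07500, 49.47500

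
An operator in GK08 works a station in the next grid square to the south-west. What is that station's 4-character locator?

FK97

Longitude square 0; −1 → -1, wraps to 9, carry into field.
Longitude field G = 6; −1 → 5 = F.
Latitude square 8; −1 → 7.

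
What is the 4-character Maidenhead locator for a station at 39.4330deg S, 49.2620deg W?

Offset from 180°W / 90°S: lon 130.74°, lat 50.57°.
Field: lon ⌊130.74/20⌋ = 6 → G; lat ⌊50.57/10⌋ = 5 → F.
Square: lon ⌊10.74/2⌋ = 5; lat ⌊0.57/1⌋ = 0.

GF50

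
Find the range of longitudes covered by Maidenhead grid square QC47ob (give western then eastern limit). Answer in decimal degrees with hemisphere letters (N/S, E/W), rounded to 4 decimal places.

149.1667° E, 149.2500° E

Field Q=16, C=2: +16·20° lon, +2·10° lat → SW at lon 140°, lat -70°.
Square 4, 7: +4·2° lon, +7·1° lat → SW at lon 148°, lat -63°.
Subsquare o=14, b=1: +14·0.0833333° lon, +1·0.0416667° lat → SW at lon 149.167°, lat -62.9583°.
Cell spans 0.0833333° lon × 0.0416667° lat.
west 149.1667° E, east 149.2500° E.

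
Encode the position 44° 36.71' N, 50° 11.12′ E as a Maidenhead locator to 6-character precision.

Add 180° to longitude and 90° to latitude: 230.1853, 134.6118.
Field: lon ⌊230.1853/20⌋ = 11 → L; lat ⌊134.6118/10⌋ = 13 → N.
Square: lon ⌊10.1853/2⌋ = 5; lat ⌊4.6118/1⌋ = 4.
Subsquare: lon ⌊0.1853/0.0833333⌋ = 2 → c; lat ⌊0.6118/0.0416667⌋ = 14 → o.

LN54co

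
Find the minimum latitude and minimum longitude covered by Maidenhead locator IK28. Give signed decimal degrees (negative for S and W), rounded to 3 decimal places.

18.000, -16.000

Field I=8, K=10: +8·20° lon, +10·10° lat → SW at lon -20°, lat 10°.
Square 2, 8: +2·2° lon, +8·1° lat → SW at lon -16°, lat 18°.
latitude 18.000, longitude -16.000.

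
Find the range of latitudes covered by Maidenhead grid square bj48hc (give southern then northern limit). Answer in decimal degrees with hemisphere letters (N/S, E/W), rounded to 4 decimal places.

8.0833° N, 8.1250° N

Field B=1, J=9: +1·20° lon, +9·10° lat → SW at lon -160°, lat 0°.
Square 4, 8: +4·2° lon, +8·1° lat → SW at lon -152°, lat 8°.
Subsquare h=7, c=2: +7·0.0833333° lon, +2·0.0416667° lat → SW at lon -151.417°, lat 8.08333°.
Cell spans 0.0833333° lon × 0.0416667° lat.
south 8.0833° N, north 8.1250° N.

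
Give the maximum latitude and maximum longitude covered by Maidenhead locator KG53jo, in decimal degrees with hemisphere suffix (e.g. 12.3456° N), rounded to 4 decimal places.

26.3750° S, 30.8333° E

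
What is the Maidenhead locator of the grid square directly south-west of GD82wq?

Longitude subsquare w = 22; −1 → 21 = v.
Latitude subsquare q = 16; −1 → 15 = p.

GD82vp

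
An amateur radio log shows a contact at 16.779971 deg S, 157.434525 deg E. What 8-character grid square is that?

Shift to the Maidenhead origin (180°W, 90°S): lon 337.43453, lat 73.22003.
Field (20°×10°, letters A–R): 337.43453/20 → 16 → Q, 73.22003/10 → 7 → H; chars QH.
Square (2°×1°, digits 0–9): 17.43453/2 → 8, 3.22003/1 → 3; chars 83.
Subsquare (5′×2.5′, letters a–x): 1.43453/0.0833333 → 17 → r, 0.22003/0.0416667 → 5 → f; chars rf.
Extended square (30″×15″, digits 0–9): 0.01786/0.00833333 → 2, 0.01170/0.00416667 → 2; chars 22.

QH83rf22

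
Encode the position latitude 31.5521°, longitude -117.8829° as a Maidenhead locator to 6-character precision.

DM11bn

Shift to the Maidenhead origin (180°W, 90°S): lon 62.1171, lat 121.5521.
Field: 62.1171/20 → 3 → D, 121.5521/10 → 12 → M; chars DM.
Square: 2.1171/2 → 1, 1.5521/1 → 1; chars 11.
Subsquare: 0.1171/0.0833333 → 1 → b, 0.5521/0.0416667 → 13 → n; chars bn.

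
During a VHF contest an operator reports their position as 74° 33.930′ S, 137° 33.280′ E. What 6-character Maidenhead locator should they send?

PB85sk

Offset from 180°W / 90°S: lon 317.5547°, lat 15.4345°.
Field (20°×10°, letters A–R): lon ⌊317.5547/20⌋ = 15 → P; lat ⌊15.4345/10⌋ = 1 → B.
Square (2°×1°, digits 0–9): lon ⌊17.5547/2⌋ = 8; lat ⌊5.4345/1⌋ = 5.
Subsquare (5′×2.5′, letters a–x): lon ⌊1.5547/0.0833333⌋ = 18 → s; lat ⌊0.4345/0.0416667⌋ = 10 → k.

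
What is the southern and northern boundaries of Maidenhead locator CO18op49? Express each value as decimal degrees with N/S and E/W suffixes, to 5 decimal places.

Field C=2, O=14: +2·20° lon, +14·10° lat → SW at lon -140°, lat 50°.
Square 1, 8: +1·2° lon, +8·1° lat → SW at lon -138°, lat 58°.
Subsquare o=14, p=15: +14·0.0833333° lon, +15·0.0416667° lat → SW at lon -136.833°, lat 58.625°.
Extended square 4, 9: +4·0.00833333° lon, +9·0.00416667° lat → SW at lon -136.8°, lat 58.6625°.
Cell spans 0.00833333° lon × 0.00416667° lat.
south 58.66250° N, north 58.66667° N.

58.66250° N, 58.66667° N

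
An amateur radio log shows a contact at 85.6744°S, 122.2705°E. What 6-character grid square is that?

Add 180° to longitude and 90° to latitude: 302.2705, 4.3256.
Field (20°×10°, letters A–R): lon ⌊302.2705/20⌋ = 15 → P; lat ⌊4.3256/10⌋ = 0 → A.
Square (2°×1°, digits 0–9): lon ⌊2.2705/2⌋ = 1; lat ⌊4.3256/1⌋ = 4.
Subsquare (5′×2.5′, letters a–x): lon ⌊0.2705/0.0833333⌋ = 3 → d; lat ⌊0.3256/0.0416667⌋ = 7 → h.

PA14dh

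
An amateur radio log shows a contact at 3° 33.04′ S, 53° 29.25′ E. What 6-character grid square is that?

LI66rk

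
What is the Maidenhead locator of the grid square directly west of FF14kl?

Longitude subsquare k = 10; −1 → 9 = j.
The latitude characters are unchanged.

FF14jl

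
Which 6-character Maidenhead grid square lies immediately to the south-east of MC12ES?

MC12fr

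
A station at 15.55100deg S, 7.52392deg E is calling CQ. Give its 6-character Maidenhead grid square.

JH34sk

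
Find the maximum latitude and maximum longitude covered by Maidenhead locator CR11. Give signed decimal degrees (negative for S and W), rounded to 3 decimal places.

Field C=2, R=17: +2·20° lon, +17·10° lat → SW at lon -140°, lat 80°.
Square 1, 1: +1·2° lon, +1·1° lat → SW at lon -138°, lat 81°.
Cell spans 2° lon × 1° lat. NE corner is SW corner plus one full cell.
latitude 82.000, longitude -136.000.

82.000, -136.000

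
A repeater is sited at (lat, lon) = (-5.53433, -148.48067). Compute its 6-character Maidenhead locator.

BI54sl

Add 180° to longitude and 90° to latitude: 31.5193, 84.4657.
Field: 31.5193/20 → 1 → B, 84.4657/10 → 8 → I; chars BI.
Square: 11.5193/2 → 5, 4.4657/1 → 4; chars 54.
Subsquare: 1.5193/0.0833333 → 18 → s, 0.4657/0.0416667 → 11 → l; chars sl.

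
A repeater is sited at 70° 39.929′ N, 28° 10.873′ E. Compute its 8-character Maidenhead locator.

Shift to the Maidenhead origin (180°W, 90°S): lon 208.18122, lat 160.66548.
Field (20°×10°, letters A–R): 208.18122/20 → 10 → K, 160.66548/10 → 16 → Q; chars KQ.
Square (2°×1°, digits 0–9): 8.18122/2 → 4, 0.66548/1 → 0; chars 40.
Subsquare (5′×2.5′, letters a–x): 0.18122/0.0833333 → 2 → c, 0.66548/0.0416667 → 15 → p; chars cp.
Extended square (30″×15″, digits 0–9): 0.01455/0.00833333 → 1, 0.04048/0.00416667 → 9; chars 19.

KQ40cp19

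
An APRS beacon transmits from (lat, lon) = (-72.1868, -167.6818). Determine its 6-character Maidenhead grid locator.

Shift to the Maidenhead origin (180°W, 90°S): lon 12.3182, lat 17.8132.
Field: lon ⌊12.3182/20⌋ = 0 → A; lat ⌊17.8132/10⌋ = 1 → B.
Square: lon ⌊12.3182/2⌋ = 6; lat ⌊7.8132/1⌋ = 7.
Subsquare: lon ⌊0.3182/0.0833333⌋ = 3 → d; lat ⌊0.8132/0.0416667⌋ = 19 → t.

AB67dt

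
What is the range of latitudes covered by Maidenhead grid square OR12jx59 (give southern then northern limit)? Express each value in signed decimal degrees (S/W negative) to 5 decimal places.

Field O=14, R=17: +14·20° lon, +17·10° lat → SW at lon 100°, lat 80°.
Square 1, 2: +1·2° lon, +2·1° lat → SW at lon 102°, lat 82°.
Subsquare j=9, x=23: +9·0.0833333° lon, +23·0.0416667° lat → SW at lon 102.75°, lat 82.9583°.
Extended square 5, 9: +5·0.00833333° lon, +9·0.00416667° lat → SW at lon 102.792°, lat 82.9958°.
Cell spans 0.00833333° lon × 0.00416667° lat.
south 82.99583, north 83.00000.

82.99583, 83.00000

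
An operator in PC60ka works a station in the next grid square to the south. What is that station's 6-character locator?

Latitude subsquare a = 0; −1 → -1, wraps to 23 = x, carry into square.
Latitude square 0; −1 → -1, wraps to 9, carry into field.
Latitude field C = 2; −1 → 1 = B.
The longitude characters are unchanged.

PB69kx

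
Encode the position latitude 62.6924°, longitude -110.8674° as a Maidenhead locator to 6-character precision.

Offset from 180°W / 90°S: lon 69.1326°, lat 152.6924°.
Field (20°×10°, letters A–R): 69.1326/20 → 3 → D, 152.6924/10 → 15 → P; chars DP.
Square (2°×1°, digits 0–9): 9.1326/2 → 4, 2.6924/1 → 2; chars 42.
Subsquare (5′×2.5′, letters a–x): 1.1326/0.0833333 → 13 → n, 0.6924/0.0416667 → 16 → q; chars nq.

DP42nq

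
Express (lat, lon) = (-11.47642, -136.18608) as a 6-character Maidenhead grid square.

CH18vm

Add 180° to longitude and 90° to latitude: 43.8139, 78.5236.
Field: lon ⌊43.8139/20⌋ = 2 → C; lat ⌊78.5236/10⌋ = 7 → H.
Square: lon ⌊3.8139/2⌋ = 1; lat ⌊8.5236/1⌋ = 8.
Subsquare: lon ⌊1.8139/0.0833333⌋ = 21 → v; lat ⌊0.5236/0.0416667⌋ = 12 → m.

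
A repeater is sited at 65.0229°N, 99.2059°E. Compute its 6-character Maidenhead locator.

Shift to the Maidenhead origin (180°W, 90°S): lon 279.2059, lat 155.0229.
Field: lon ⌊279.2059/20⌋ = 13 → N; lat ⌊155.0229/10⌋ = 15 → P.
Square: lon ⌊19.2059/2⌋ = 9; lat ⌊5.0229/1⌋ = 5.
Subsquare: lon ⌊1.2059/0.0833333⌋ = 14 → o; lat ⌊0.0229/0.0416667⌋ = 0 → a.

NP95oa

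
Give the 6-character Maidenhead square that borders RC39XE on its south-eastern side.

RC49ad

Longitude subsquare x = 23; +1 → 24, wraps to 0 = a, carry into square.
Longitude square 3; +1 → 4.
Latitude subsquare e = 4; −1 → 3 = d.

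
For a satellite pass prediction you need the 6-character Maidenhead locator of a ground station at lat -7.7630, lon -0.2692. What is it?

II92uf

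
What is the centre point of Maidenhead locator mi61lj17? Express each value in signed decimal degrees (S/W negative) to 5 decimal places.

-8.59375, 72.92917

Field M=12, I=8: +12·20° lon, +8·10° lat → SW at lon 60°, lat -10°.
Square 6, 1: +6·2° lon, +1·1° lat → SW at lon 72°, lat -9°.
Subsquare l=11, j=9: +11·0.0833333° lon, +9·0.0416667° lat → SW at lon 72.9167°, lat -8.625°.
Extended square 1, 7: +1·0.00833333° lon, +7·0.00416667° lat → SW at lon 72.925°, lat -8.59583°.
Cell spans 0.00833333° lon × 0.00416667° lat. Centre is SW corner plus half of each.
latitude -8.59375, longitude 72.92917.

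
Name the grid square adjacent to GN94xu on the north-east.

Longitude subsquare x = 23; +1 → 24, wraps to 0 = a, carry into square.
Longitude square 9; +1 → 10, wraps to 0, carry into field.
Longitude field G = 6; +1 → 7 = H.
Latitude subsquare u = 20; +1 → 21 = v.

HN04av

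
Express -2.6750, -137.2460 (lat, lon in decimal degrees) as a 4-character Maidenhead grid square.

Offset from 180°W / 90°S: lon 42.75°, lat 87.33°.
Field: lon ⌊42.75/20⌋ = 2 → C; lat ⌊87.33/10⌋ = 8 → I.
Square: lon ⌊2.75/2⌋ = 1; lat ⌊7.33/1⌋ = 7.

CI17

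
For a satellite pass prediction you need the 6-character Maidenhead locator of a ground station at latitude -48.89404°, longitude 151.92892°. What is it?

Offset from 180°W / 90°S: lon 331.9289°, lat 41.1060°.
Field: 331.9289/20 → 16 → Q, 41.1060/10 → 4 → E; chars QE.
Square: 11.9289/2 → 5, 1.1060/1 → 1; chars 51.
Subsquare: 1.9289/0.0833333 → 23 → x, 0.1060/0.0416667 → 2 → c; chars xc.

QE51xc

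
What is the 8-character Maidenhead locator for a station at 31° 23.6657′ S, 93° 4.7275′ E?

NF68mo95

Shift to the Maidenhead origin (180°W, 90°S): lon 273.07879, lat 58.60557.
Field: 273.07879/20 → 13 → N, 58.60557/10 → 5 → F; chars NF.
Square: 13.07879/2 → 6, 8.60557/1 → 8; chars 68.
Subsquare: 1.07879/0.0833333 → 12 → m, 0.60557/0.0416667 → 14 → o; chars mo.
Extended square: 0.07879/0.00833333 → 9, 0.02224/0.00416667 → 5; chars 95.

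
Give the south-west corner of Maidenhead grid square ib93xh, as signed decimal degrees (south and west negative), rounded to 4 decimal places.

-76.7083, -0.0833

Field I=8, B=1: +8·20° lon, +1·10° lat → SW at lon -20°, lat -80°.
Square 9, 3: +9·2° lon, +3·1° lat → SW at lon -2°, lat -77°.
Subsquare x=23, h=7: +23·0.0833333° lon, +7·0.0416667° lat → SW at lon -0.0833333°, lat -76.7083°.
latitude -76.7083, longitude -0.0833.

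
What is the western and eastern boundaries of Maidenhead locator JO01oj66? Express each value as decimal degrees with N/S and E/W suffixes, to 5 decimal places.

1.21667° E, 1.22500° E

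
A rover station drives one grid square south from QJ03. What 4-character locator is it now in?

QJ02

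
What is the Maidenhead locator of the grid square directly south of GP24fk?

GP24fj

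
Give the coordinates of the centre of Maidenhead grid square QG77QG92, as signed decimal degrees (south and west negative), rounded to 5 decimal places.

Field Q=16, G=6: +16·20° lon, +6·10° lat → SW at lon 140°, lat -30°.
Square 7, 7: +7·2° lon, +7·1° lat → SW at lon 154°, lat -23°.
Subsquare q=16, g=6: +16·0.0833333° lon, +6·0.0416667° lat → SW at lon 155.333°, lat -22.75°.
Extended square 9, 2: +9·0.00833333° lon, +2·0.00416667° lat → SW at lon 155.408°, lat -22.7417°.
Cell spans 0.00833333° lon × 0.00416667° lat. Centre is SW corner plus half of each.
latitude -22.73958, longitude 155.41250.

-22.73958, 155.41250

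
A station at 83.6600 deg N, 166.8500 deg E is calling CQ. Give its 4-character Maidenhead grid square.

Add 180° to longitude and 90° to latitude: 346.85, 173.66.
Field: lon ⌊346.85/20⌋ = 17 → R; lat ⌊173.66/10⌋ = 17 → R.
Square: lon ⌊6.85/2⌋ = 3; lat ⌊3.66/1⌋ = 3.

RR33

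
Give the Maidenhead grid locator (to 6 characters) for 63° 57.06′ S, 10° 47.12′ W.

IC46ob

Shift to the Maidenhead origin (180°W, 90°S): lon 169.2147, lat 26.0490.
Field (20°×10°, letters A–R): 169.2147/20 → 8 → I, 26.0490/10 → 2 → C; chars IC.
Square (2°×1°, digits 0–9): 9.2147/2 → 4, 6.0490/1 → 6; chars 46.
Subsquare (5′×2.5′, letters a–x): 1.2147/0.0833333 → 14 → o, 0.0490/0.0416667 → 1 → b; chars ob.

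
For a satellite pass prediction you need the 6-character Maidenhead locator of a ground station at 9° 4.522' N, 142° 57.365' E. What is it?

Add 180° to longitude and 90° to latitude: 322.9561, 99.0754.
Field: 322.9561/20 → 16 → Q, 99.0754/10 → 9 → J; chars QJ.
Square: 2.9561/2 → 1, 9.0754/1 → 9; chars 19.
Subsquare: 0.9561/0.0833333 → 11 → l, 0.0754/0.0416667 → 1 → b; chars lb.

QJ19lb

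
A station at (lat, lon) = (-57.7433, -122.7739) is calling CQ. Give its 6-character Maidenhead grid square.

CD82og

Offset from 180°W / 90°S: lon 57.2261°, lat 32.2567°.
Field: lon ⌊57.2261/20⌋ = 2 → C; lat ⌊32.2567/10⌋ = 3 → D.
Square: lon ⌊17.2261/2⌋ = 8; lat ⌊2.2567/1⌋ = 2.
Subsquare: lon ⌊1.2261/0.0833333⌋ = 14 → o; lat ⌊0.2567/0.0416667⌋ = 6 → g.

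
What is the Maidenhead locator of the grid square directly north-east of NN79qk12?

Longitude extended square 1; +1 → 2.
Latitude extended square 2; +1 → 3.

NN79qk23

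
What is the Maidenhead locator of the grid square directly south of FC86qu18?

FC86qu17

Latitude extended square 8; −1 → 7.
The longitude characters are unchanged.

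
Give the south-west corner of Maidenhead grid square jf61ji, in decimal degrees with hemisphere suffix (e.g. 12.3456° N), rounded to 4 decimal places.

Field J=9, F=5: +9·20° lon, +5·10° lat → SW at lon 0°, lat -40°.
Square 6, 1: +6·2° lon, +1·1° lat → SW at lon 12°, lat -39°.
Subsquare j=9, i=8: +9·0.0833333° lon, +8·0.0416667° lat → SW at lon 12.75°, lat -38.6667°.
latitude 38.6667° S, longitude 12.7500° E.

38.6667° S, 12.7500° E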